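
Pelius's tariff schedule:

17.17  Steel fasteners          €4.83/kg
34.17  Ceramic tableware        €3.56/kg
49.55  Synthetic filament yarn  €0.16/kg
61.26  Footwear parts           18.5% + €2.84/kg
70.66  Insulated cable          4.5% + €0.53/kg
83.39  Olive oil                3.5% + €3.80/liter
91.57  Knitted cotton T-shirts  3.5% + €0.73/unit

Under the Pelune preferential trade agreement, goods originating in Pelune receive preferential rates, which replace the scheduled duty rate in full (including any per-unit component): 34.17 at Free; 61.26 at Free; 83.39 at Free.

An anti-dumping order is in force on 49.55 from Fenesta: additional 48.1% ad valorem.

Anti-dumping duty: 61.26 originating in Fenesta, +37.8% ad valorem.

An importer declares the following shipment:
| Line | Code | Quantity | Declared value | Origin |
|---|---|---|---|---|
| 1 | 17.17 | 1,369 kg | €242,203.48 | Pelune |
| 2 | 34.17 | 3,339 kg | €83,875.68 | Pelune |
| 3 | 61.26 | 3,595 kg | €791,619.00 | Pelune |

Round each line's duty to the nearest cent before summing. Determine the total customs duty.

€6,612.27

Line 1 (17.17, Pelune, 1,369 kg, €242,203.48):
Base rate for 17.17 is €4.83/kg.
Origin Pelune is the FTA partner but 17.17 is not on the preference list; base rate stands.
Duty = 1,369 × €4.83 = €6,612.27.
Line 2 (34.17, Pelune, 3,339 kg, €83,875.68):
Base rate for 34.17 is €3.56/kg.
Origin Pelune qualifies under the Pelius–Pelune agreement and 34.17 is covered: preferential rate Free applies instead.
Duty = €83,875.68 × 0% = €0.00.
Line 3 (61.26, Pelune, 3,595 kg, €791,619.00):
Base rate for 61.26 is 18.5% + €2.84/kg.
Origin Pelune qualifies under the Pelius–Pelune agreement and 61.26 is covered: preferential rate Free applies instead.
The additional-duty order on 61.26 targets Fenesta, not Pelune; it does not apply.
Duty = €791,619.00 × 0% = €0.00.
Total = €6,612.27 + €0.00 + €0.00 = €6,612.27.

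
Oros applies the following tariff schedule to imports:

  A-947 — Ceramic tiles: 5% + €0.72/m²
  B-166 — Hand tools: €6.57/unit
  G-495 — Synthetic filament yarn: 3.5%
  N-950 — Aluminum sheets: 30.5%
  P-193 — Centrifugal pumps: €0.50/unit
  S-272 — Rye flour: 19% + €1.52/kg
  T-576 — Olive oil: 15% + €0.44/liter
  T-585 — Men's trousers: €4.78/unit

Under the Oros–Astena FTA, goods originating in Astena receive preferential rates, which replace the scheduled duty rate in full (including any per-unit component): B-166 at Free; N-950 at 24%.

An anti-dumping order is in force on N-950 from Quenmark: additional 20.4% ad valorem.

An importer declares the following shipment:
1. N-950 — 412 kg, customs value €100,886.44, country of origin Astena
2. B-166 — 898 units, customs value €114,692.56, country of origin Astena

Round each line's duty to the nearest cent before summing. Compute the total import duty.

Line 1 (N-950, Astena, 412 kg, €100,886.44):
Base rate for N-950 is 30.5%.
Origin Astena qualifies under the Oros–Astena agreement and N-950 is covered: preferential rate 24% applies instead.
The additional-duty order on N-950 targets Quenmark, not Astena; it does not apply.
Duty = €100,886.44 × 24% = €24,212.75.
Line 2 (B-166, Astena, 898 units, €114,692.56):
Base rate for B-166 is €6.57/unit.
Origin Astena qualifies under the Oros–Astena agreement and B-166 is covered: preferential rate Free applies instead.
Duty = €114,692.56 × 0% = €0.00.
Total = €24,212.75 + €0.00 = €24,212.75.

€24,212.75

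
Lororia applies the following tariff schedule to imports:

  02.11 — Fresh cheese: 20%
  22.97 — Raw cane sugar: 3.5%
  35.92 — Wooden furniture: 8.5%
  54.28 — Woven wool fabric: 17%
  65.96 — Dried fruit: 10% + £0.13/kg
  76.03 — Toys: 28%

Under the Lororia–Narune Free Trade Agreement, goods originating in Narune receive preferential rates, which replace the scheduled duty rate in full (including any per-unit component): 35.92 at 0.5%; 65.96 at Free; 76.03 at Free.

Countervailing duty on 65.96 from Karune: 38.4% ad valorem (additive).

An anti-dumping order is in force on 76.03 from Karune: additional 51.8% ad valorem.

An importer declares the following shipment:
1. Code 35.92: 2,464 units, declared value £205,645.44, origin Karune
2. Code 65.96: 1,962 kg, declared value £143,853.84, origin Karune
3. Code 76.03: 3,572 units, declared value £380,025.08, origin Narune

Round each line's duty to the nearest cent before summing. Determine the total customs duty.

£87,360.18

Line 1 (35.92, Karune, 2,464 units, £205,645.44):
Base rate for 35.92 is 8.5%.
35.92 has an FTA preferential rate, but origin Karune is not Narune; base rate stands.
Duty = £205,645.44 × 8.5% = £17,479.86.
Line 2 (65.96, Karune, 1,962 kg, £143,853.84):
Base rate for 65.96 is 10% + £0.13/kg.
65.96 has an FTA preferential rate, but origin Karune is not Narune; base rate stands.
Additional duty on 65.96 from Karune: +38.4%. Applied ad valorem rate: 10% + 38.4% = 48.4%.
Duty = £143,853.84 × 48.4% + 1,962 × £0.13 = £69,880.32.
Line 3 (76.03, Narune, 3,572 units, £380,025.08):
Base rate for 76.03 is 28%.
Origin Narune qualifies under the Lororia–Narune agreement and 76.03 is covered: preferential rate Free applies instead.
The additional-duty order on 76.03 targets Karune, not Narune; it does not apply.
Duty = £380,025.08 × 0% = £0.00.
Total = £17,479.86 + £69,880.32 + £0.00 = £87,360.18.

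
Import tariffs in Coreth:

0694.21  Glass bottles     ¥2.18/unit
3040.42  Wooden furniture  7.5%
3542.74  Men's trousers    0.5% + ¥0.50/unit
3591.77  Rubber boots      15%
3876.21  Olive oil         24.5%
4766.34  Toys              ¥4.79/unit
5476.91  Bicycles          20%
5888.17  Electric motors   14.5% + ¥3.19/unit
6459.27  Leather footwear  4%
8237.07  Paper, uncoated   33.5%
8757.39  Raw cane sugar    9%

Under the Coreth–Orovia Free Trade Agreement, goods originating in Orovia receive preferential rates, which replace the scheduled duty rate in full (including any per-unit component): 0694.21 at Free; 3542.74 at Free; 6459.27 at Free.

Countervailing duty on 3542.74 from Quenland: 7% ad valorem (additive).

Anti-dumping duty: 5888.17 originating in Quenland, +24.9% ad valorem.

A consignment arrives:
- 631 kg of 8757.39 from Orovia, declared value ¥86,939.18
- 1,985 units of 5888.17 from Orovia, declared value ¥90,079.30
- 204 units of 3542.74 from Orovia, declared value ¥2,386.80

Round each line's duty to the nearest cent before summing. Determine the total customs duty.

¥27,218.18

Line 1 (8757.39, Orovia, 631 kg, ¥86,939.18):
Base rate for 8757.39 is 9%.
Origin Orovia is the FTA partner but 8757.39 is not on the preference list; base rate stands.
Duty = ¥86,939.18 × 9% = ¥7,824.53.
Line 2 (5888.17, Orovia, 1,985 units, ¥90,079.30):
Base rate for 5888.17 is 14.5% + ¥3.19/unit.
Origin Orovia is the FTA partner but 5888.17 is not on the preference list; base rate stands.
The additional-duty order on 5888.17 targets Quenland, not Orovia; it does not apply.
Duty = ¥90,079.30 × 14.5% + 1,985 × ¥3.19 = ¥19,393.65.
Line 3 (3542.74, Orovia, 204 units, ¥2,386.80):
Base rate for 3542.74 is 0.5% + ¥0.50/unit.
Origin Orovia qualifies under the Coreth–Orovia agreement and 3542.74 is covered: preferential rate Free applies instead.
The additional-duty order on 3542.74 targets Quenland, not Orovia; it does not apply.
Duty = ¥2,386.80 × 0% = ¥0.00.
Total = ¥7,824.53 + ¥19,393.65 + ¥0.00 = ¥27,218.18.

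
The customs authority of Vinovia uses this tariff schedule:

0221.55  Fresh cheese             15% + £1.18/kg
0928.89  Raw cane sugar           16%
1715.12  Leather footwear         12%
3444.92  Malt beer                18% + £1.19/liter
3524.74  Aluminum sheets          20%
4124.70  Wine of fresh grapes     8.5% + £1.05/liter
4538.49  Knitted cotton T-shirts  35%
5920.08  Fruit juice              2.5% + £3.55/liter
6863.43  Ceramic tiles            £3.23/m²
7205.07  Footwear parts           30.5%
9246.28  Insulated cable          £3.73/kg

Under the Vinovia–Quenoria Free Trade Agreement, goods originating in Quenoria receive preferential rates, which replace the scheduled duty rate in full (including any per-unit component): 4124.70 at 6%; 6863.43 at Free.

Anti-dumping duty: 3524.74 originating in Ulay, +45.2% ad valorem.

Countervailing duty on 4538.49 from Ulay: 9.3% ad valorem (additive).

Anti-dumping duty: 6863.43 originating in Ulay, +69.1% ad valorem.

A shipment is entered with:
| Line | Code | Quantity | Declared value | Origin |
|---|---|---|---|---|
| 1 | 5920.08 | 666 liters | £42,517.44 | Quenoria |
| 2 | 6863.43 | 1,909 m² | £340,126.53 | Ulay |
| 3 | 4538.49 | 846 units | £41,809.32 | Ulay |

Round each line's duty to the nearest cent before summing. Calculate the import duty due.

£263,142.27

Line 1 (5920.08, Quenoria, 666 liters, £42,517.44):
Base rate for 5920.08 is 2.5% + £3.55/liter.
Origin Quenoria is the FTA partner but 5920.08 is not on the preference list; base rate stands.
Duty = £42,517.44 × 2.5% + 666 × £3.55 = £3,427.24.
Line 2 (6863.43, Ulay, 1,909 m², £340,126.53):
Base rate for 6863.43 is £3.23/m².
6863.43 has an FTA preferential rate, but origin Ulay is not Quenoria; base rate stands.
Additional duty on 6863.43 from Ulay: +69.1% ad valorem. Applied ad valorem rate = 69.1%.
Duty = £340,126.53 × 69.1% + 1,909 × £3.23 = £241,193.50.
Line 3 (4538.49, Ulay, 846 units, £41,809.32):
Base rate for 4538.49 is 35%.
Additional duty on 4538.49 from Ulay: +9.3%. Applied ad valorem rate: 35% + 9.3% = 44.3%.
Duty = £41,809.32 × 44.3% = £18,521.53.
Total = £3,427.24 + £241,193.50 + £18,521.53 = £263,142.27.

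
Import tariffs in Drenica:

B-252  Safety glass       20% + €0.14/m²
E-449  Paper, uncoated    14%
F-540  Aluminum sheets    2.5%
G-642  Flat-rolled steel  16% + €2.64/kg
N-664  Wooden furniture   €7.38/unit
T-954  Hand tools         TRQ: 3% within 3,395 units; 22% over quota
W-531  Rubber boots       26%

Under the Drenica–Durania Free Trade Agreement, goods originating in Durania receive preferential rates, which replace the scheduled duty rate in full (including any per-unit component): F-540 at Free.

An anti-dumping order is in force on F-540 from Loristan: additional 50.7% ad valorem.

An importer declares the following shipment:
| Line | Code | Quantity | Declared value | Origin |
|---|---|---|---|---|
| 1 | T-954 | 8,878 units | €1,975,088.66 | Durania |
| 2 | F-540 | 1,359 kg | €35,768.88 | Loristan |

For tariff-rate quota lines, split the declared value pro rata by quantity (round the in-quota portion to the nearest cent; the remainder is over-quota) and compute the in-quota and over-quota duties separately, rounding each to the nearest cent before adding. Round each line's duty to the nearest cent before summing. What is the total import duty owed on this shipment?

€310,044.27

Line 1 (T-954, Durania, 8,878 units, €1,975,088.66):
Code T-954 is under a tariff-rate quota (threshold 3,395 units). In-quota: 3,395 units at 3%; over-quota: 5,483 units at 22%.
Pro-rata value split: in-quota = €1,975,088.66 × 3,395/8,878 = €755,285.65; over-quota = €1,975,088.66 − €755,285.65 = €1,219,803.01.
In-quota duty = €755,285.65 × 3% = €22,658.57. Over-quota duty = €1,219,803.01 × 22% = €268,356.66.
Line duty = €22,658.57 + €268,356.66 = €291,015.23.
Line 2 (F-540, Loristan, 1,359 kg, €35,768.88):
Base rate for F-540 is 2.5%.
F-540 has an FTA preferential rate, but origin Loristan is not Durania; base rate stands.
Additional duty on F-540 from Loristan: +50.7%. Applied ad valorem rate: 2.5% + 50.7% = 53.2%.
Duty = €35,768.88 × 53.2% = €19,029.04.
Total = €291,015.23 + €19,029.04 = €310,044.27.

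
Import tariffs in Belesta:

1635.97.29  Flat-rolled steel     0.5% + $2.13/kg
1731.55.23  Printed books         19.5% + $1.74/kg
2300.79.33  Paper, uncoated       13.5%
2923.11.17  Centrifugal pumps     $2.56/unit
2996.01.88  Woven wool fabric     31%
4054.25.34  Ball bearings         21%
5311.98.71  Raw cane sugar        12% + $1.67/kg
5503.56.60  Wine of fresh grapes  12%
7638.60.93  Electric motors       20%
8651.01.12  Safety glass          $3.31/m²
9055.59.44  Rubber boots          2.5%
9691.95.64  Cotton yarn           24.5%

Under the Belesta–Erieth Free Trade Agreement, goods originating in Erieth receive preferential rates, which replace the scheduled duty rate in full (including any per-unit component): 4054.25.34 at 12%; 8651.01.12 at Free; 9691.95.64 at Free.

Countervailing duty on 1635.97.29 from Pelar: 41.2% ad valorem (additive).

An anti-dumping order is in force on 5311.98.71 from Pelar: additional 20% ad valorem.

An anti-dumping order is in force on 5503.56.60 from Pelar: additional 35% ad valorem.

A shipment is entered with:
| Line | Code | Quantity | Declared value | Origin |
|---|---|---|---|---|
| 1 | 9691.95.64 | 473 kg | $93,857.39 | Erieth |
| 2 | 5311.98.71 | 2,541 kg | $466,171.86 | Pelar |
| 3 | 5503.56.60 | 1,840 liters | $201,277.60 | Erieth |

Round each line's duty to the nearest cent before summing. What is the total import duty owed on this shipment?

Line 1 (9691.95.64, Erieth, 473 kg, $93,857.39):
Base rate for 9691.95.64 is 24.5%.
Origin Erieth qualifies under the Belesta–Erieth agreement and 9691.95.64 is covered: preferential rate Free applies instead.
Duty = $93,857.39 × 0% = $0.00.
Line 2 (5311.98.71, Pelar, 2,541 kg, $466,171.86):
Base rate for 5311.98.71 is 12% + $1.67/kg.
Additional duty on 5311.98.71 from Pelar: +20%. Applied ad valorem rate: 12% + 20% = 32%.
Duty = $466,171.86 × 32% + 2,541 × $1.67 = $153,418.47.
Line 3 (5503.56.60, Erieth, 1,840 liters, $201,277.60):
Base rate for 5503.56.60 is 12%.
Origin Erieth is the FTA partner but 5503.56.60 is not on the preference list; base rate stands.
The additional-duty order on 5503.56.60 targets Pelar, not Erieth; it does not apply.
Duty = $201,277.60 × 12% = $24,153.31.
Total = $0.00 + $153,418.47 + $24,153.31 = $177,571.78.

$177,571.78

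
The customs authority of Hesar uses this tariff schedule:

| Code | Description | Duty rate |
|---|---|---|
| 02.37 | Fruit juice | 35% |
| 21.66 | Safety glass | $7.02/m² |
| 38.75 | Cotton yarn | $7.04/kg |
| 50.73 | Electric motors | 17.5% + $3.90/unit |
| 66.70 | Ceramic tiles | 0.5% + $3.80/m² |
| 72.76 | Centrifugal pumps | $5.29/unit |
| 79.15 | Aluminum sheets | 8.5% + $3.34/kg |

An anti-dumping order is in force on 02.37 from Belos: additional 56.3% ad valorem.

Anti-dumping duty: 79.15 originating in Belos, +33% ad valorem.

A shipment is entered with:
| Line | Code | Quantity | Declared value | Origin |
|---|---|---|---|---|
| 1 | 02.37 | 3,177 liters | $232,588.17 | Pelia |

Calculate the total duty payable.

Line 1 (02.37, Pelia, 3,177 liters, $232,588.17):
Base rate for 02.37 is 35%.
The additional-duty order on 02.37 targets Belos, not Pelia; it does not apply.
Duty = $232,588.17 × 35% = $81,405.86.

$81,405.86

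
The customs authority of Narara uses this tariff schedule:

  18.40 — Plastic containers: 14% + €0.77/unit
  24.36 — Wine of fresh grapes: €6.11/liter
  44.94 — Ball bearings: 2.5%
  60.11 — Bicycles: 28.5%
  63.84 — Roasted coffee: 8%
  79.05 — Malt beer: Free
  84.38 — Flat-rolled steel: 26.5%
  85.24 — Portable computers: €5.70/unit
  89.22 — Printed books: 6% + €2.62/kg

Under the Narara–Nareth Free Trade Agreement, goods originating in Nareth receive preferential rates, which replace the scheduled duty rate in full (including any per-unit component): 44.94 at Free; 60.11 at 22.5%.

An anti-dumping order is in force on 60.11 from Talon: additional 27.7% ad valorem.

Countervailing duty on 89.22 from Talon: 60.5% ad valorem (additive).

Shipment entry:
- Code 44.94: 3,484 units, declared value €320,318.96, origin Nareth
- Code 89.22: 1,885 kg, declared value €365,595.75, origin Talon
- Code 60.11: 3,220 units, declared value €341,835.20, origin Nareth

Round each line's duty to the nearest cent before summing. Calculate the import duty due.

Line 1 (44.94, Nareth, 3,484 units, €320,318.96):
Base rate for 44.94 is 2.5%.
Origin Nareth qualifies under the Narara–Nareth agreement and 44.94 is covered: preferential rate Free applies instead.
Duty = €320,318.96 × 0% = €0.00.
Line 2 (89.22, Talon, 1,885 kg, €365,595.75):
Base rate for 89.22 is 6% + €2.62/kg.
Additional duty on 89.22 from Talon: +60.5%. Applied ad valorem rate: 6% + 60.5% = 66.5%.
Duty = €365,595.75 × 66.5% + 1,885 × €2.62 = €248,059.87.
Line 3 (60.11, Nareth, 3,220 units, €341,835.20):
Base rate for 60.11 is 28.5%.
Origin Nareth qualifies under the Narara–Nareth agreement and 60.11 is covered: preferential rate 22.5% applies instead.
The additional-duty order on 60.11 targets Talon, not Nareth; it does not apply.
Duty = €341,835.20 × 22.5% = €76,912.92.
Total = €0.00 + €248,059.87 + €76,912.92 = €324,972.79.

€324,972.79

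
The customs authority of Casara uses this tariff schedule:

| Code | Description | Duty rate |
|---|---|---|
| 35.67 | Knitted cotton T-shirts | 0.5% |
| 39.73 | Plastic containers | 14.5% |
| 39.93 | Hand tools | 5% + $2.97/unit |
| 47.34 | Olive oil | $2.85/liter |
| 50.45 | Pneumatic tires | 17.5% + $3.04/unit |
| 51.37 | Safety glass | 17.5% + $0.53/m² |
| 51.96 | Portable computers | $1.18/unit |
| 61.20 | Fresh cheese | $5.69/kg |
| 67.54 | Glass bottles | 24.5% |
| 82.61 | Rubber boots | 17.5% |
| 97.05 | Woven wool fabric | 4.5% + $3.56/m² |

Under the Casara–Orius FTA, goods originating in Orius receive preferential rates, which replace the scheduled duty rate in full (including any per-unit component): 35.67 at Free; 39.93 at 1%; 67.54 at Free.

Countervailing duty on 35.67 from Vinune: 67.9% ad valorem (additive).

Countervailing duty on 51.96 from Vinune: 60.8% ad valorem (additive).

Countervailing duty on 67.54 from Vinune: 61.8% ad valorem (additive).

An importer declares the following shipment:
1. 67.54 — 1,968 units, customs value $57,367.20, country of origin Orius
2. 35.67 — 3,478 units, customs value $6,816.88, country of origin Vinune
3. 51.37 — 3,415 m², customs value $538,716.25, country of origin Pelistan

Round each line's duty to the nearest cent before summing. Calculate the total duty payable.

Line 1 (67.54, Orius, 1,968 units, $57,367.20):
Base rate for 67.54 is 24.5%.
Origin Orius qualifies under the Casara–Orius agreement and 67.54 is covered: preferential rate Free applies instead.
The additional-duty order on 67.54 targets Vinune, not Orius; it does not apply.
Duty = $57,367.20 × 0% = $0.00.
Line 2 (35.67, Vinune, 3,478 units, $6,816.88):
Base rate for 35.67 is 0.5%.
35.67 has an FTA preferential rate, but origin Vinune is not Orius; base rate stands.
Additional duty on 35.67 from Vinune: +67.9%. Applied ad valorem rate: 0.5% + 67.9% = 68.4%.
Duty = $6,816.88 × 68.4% = $4,662.75.
Line 3 (51.37, Pelistan, 3,415 m², $538,716.25):
Base rate for 51.37 is 17.5% + $0.53/m².
Duty = $538,716.25 × 17.5% + 3,415 × $0.53 = $96,085.29.
Total = $0.00 + $4,662.75 + $96,085.29 = $100,748.04.

$100,748.04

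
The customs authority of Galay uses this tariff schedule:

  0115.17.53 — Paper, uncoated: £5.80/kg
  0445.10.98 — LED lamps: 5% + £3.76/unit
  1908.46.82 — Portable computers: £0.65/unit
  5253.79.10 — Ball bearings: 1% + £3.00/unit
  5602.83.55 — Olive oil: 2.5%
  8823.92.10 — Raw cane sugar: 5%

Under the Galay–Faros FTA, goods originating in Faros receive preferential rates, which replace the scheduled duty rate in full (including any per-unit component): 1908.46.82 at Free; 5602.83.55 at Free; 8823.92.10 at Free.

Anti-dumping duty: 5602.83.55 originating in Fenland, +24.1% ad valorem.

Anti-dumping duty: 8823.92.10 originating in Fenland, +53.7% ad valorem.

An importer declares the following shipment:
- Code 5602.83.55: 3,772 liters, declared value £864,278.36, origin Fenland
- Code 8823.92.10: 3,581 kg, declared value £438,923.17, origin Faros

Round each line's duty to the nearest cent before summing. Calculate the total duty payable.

£229,898.04

Line 1 (5602.83.55, Fenland, 3,772 liters, £864,278.36):
Base rate for 5602.83.55 is 2.5%.
5602.83.55 has an FTA preferential rate, but origin Fenland is not Faros; base rate stands.
Additional duty on 5602.83.55 from Fenland: +24.1%. Applied ad valorem rate: 2.5% + 24.1% = 26.6%.
Duty = £864,278.36 × 26.6% = £229,898.04.
Line 2 (8823.92.10, Faros, 3,581 kg, £438,923.17):
Base rate for 8823.92.10 is 5%.
Origin Faros qualifies under the Galay–Faros agreement and 8823.92.10 is covered: preferential rate Free applies instead.
The additional-duty order on 8823.92.10 targets Fenland, not Faros; it does not apply.
Duty = £438,923.17 × 0% = £0.00.
Total = £229,898.04 + £0.00 = £229,898.04.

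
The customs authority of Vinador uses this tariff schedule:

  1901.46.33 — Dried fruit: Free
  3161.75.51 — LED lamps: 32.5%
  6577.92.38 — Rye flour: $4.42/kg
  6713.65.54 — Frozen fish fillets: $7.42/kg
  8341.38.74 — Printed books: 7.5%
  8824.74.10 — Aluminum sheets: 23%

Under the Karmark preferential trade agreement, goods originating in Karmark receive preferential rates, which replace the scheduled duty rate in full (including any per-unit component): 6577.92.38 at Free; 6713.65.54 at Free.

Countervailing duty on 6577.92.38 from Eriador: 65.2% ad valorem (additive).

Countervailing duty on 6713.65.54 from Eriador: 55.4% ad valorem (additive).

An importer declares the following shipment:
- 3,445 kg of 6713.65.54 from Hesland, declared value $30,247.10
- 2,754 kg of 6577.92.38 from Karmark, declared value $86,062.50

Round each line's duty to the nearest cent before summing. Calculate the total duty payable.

Line 1 (6713.65.54, Hesland, 3,445 kg, $30,247.10):
Base rate for 6713.65.54 is $7.42/kg.
6713.65.54 has an FTA preferential rate, but origin Hesland is not Karmark; base rate stands.
The additional-duty order on 6713.65.54 targets Eriador, not Hesland; it does not apply.
Duty = 3,445 × $7.42 = $25,561.90.
Line 2 (6577.92.38, Karmark, 2,754 kg, $86,062.50):
Base rate for 6577.92.38 is $4.42/kg.
Origin Karmark qualifies under the Vinador–Karmark agreement and 6577.92.38 is covered: preferential rate Free applies instead.
The additional-duty order on 6577.92.38 targets Eriador, not Karmark; it does not apply.
Duty = $86,062.50 × 0% = $0.00.
Total = $25,561.90 + $0.00 = $25,561.90.

$25,561.90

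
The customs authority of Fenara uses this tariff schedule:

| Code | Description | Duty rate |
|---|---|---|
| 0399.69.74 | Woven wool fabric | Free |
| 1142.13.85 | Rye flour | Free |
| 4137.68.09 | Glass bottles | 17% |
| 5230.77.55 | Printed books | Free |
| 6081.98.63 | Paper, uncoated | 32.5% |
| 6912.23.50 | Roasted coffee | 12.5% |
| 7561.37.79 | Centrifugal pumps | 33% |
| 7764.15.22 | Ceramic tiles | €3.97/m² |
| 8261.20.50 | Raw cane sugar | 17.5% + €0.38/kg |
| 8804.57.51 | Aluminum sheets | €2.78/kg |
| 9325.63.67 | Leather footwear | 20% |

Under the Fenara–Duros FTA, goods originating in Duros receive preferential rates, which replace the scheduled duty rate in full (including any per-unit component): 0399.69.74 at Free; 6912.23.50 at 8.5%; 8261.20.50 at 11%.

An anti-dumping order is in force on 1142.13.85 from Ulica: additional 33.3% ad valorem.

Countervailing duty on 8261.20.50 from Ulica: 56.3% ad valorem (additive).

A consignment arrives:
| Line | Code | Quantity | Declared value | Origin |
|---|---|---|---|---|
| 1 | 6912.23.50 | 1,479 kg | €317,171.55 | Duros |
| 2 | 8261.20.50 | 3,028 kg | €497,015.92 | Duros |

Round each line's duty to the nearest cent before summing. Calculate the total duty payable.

Line 1 (6912.23.50, Duros, 1,479 kg, €317,171.55):
Base rate for 6912.23.50 is 12.5%.
Origin Duros qualifies under the Fenara–Duros agreement and 6912.23.50 is covered: preferential rate 8.5% applies instead.
Duty = €317,171.55 × 8.5% = €26,959.58.
Line 2 (8261.20.50, Duros, 3,028 kg, €497,015.92):
Base rate for 8261.20.50 is 17.5% + €0.38/kg.
Origin Duros qualifies under the Fenara–Duros agreement and 8261.20.50 is covered: preferential rate 11% applies instead.
The additional-duty order on 8261.20.50 targets Ulica, not Duros; it does not apply.
Duty = €497,015.92 × 11% = €54,671.75.
Total = €26,959.58 + €54,671.75 = €81,631.33.

€81,631.33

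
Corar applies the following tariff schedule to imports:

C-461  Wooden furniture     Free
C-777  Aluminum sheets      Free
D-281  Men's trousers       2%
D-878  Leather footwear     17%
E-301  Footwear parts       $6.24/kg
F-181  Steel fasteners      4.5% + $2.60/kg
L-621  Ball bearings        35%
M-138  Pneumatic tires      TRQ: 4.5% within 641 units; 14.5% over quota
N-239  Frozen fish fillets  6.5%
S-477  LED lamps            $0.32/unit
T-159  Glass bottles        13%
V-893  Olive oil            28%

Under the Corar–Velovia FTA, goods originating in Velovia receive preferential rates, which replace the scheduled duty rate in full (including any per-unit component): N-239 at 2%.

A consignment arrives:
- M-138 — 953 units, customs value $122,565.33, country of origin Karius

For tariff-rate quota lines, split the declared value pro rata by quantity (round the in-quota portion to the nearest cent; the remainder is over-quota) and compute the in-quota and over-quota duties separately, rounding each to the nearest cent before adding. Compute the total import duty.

Line 1 (M-138, Karius, 953 units, $122,565.33):
Code M-138 is under a tariff-rate quota (threshold 641 units). In-quota: 641 units at 4.5%; over-quota: 312 units at 14.5%.
Pro-rata value split: in-quota = $122,565.33 × 641/953 = $82,439.01; over-quota = $122,565.33 − $82,439.01 = $40,126.32.
In-quota duty = $82,439.01 × 4.5% = $3,709.76. Over-quota duty = $40,126.32 × 14.5% = $5,818.32.
Line duty = $3,709.76 + $5,818.32 = $9,528.08.

$9,528.08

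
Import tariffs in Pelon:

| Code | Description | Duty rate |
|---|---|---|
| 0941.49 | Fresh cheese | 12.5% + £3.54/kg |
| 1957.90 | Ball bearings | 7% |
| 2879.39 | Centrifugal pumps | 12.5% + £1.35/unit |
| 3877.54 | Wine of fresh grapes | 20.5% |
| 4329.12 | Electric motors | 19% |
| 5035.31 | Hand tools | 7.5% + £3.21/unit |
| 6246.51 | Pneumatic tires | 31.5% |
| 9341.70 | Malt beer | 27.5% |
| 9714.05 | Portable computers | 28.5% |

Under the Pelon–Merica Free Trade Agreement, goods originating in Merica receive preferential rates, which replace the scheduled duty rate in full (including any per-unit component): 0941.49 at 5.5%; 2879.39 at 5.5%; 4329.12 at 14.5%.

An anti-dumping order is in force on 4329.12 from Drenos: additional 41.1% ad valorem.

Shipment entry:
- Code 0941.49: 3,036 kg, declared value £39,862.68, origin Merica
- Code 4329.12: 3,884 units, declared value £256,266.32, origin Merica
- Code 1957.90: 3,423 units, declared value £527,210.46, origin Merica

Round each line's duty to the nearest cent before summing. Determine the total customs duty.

£76,255.80

Line 1 (0941.49, Merica, 3,036 kg, £39,862.68):
Base rate for 0941.49 is 12.5% + £3.54/kg.
Origin Merica qualifies under the Pelon–Merica agreement and 0941.49 is covered: preferential rate 5.5% applies instead.
Duty = £39,862.68 × 5.5% = £2,192.45.
Line 2 (4329.12, Merica, 3,884 units, £256,266.32):
Base rate for 4329.12 is 19%.
Origin Merica qualifies under the Pelon–Merica agreement and 4329.12 is covered: preferential rate 14.5% applies instead.
The additional-duty order on 4329.12 targets Drenos, not Merica; it does not apply.
Duty = £256,266.32 × 14.5% = £37,158.62.
Line 3 (1957.90, Merica, 3,423 units, £527,210.46):
Base rate for 1957.90 is 7%.
Origin Merica is the FTA partner but 1957.90 is not on the preference list; base rate stands.
Duty = £527,210.46 × 7% = £36,904.73.
Total = £2,192.45 + £37,158.62 + £36,904.73 = £76,255.80.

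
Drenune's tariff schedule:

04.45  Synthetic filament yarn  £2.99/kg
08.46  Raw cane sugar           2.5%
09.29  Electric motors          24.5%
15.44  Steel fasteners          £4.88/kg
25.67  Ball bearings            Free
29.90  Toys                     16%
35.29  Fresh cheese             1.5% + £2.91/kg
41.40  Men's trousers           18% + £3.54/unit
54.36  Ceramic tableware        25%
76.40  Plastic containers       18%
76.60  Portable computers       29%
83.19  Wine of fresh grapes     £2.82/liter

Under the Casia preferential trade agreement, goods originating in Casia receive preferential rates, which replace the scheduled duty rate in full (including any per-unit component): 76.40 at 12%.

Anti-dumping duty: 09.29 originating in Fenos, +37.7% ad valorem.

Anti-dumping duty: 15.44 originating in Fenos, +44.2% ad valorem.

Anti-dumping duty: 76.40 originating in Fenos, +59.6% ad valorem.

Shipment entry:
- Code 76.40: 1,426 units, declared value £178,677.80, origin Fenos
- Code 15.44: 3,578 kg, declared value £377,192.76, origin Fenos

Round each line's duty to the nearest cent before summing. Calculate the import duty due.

Line 1 (76.40, Fenos, 1,426 units, £178,677.80):
Base rate for 76.40 is 18%.
76.40 has an FTA preferential rate, but origin Fenos is not Casia; base rate stands.
Additional duty on 76.40 from Fenos: +59.6%. Applied ad valorem rate: 18% + 59.6% = 77.6%.
Duty = £178,677.80 × 77.6% = £138,653.97.
Line 2 (15.44, Fenos, 3,578 kg, £377,192.76):
Base rate for 15.44 is £4.88/kg.
Additional duty on 15.44 from Fenos: +44.2% ad valorem. Applied ad valorem rate = 44.2%.
Duty = £377,192.76 × 44.2% + 3,578 × £4.88 = £184,179.84.
Total = £138,653.97 + £184,179.84 = £322,833.81.

£322,833.81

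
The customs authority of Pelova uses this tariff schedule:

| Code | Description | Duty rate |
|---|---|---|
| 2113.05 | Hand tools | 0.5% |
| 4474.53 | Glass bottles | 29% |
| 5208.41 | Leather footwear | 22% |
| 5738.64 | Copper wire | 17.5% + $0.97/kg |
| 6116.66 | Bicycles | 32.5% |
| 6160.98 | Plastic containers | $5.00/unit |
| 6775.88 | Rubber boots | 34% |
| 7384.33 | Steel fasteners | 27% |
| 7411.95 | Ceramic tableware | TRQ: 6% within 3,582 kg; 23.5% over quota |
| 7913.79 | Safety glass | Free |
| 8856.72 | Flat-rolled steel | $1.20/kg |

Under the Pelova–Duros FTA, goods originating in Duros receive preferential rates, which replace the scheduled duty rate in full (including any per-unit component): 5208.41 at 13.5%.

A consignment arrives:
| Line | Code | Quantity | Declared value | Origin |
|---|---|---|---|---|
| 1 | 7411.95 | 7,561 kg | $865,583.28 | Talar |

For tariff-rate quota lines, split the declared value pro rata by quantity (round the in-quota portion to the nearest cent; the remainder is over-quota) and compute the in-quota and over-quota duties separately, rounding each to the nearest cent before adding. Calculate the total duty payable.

Line 1 (7411.95, Talar, 7,561 kg, $865,583.28):
Code 7411.95 is under a tariff-rate quota (threshold 3,582 kg). In-quota: 3,582 kg at 6%; over-quota: 3,979 kg at 23.5%.
Pro-rata value split: in-quota = $865,583.28 × 3,582/7,561 = $410,067.36; over-quota = $865,583.28 − $410,067.36 = $455,515.92.
In-quota duty = $410,067.36 × 6% = $24,604.04. Over-quota duty = $455,515.92 × 23.5% = $107,046.24.
Line duty = $24,604.04 + $107,046.24 = $131,650.28.

$131,650.28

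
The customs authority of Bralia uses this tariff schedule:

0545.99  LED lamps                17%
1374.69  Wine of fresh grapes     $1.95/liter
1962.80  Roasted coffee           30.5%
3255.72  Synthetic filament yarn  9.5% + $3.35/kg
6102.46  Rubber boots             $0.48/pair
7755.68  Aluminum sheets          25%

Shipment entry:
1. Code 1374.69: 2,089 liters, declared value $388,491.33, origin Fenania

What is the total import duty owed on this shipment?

$4,073.55

Line 1 (1374.69, Fenania, 2,089 liters, $388,491.33):
Base rate for 1374.69 is $1.95/liter.
Duty = 2,089 × $1.95 = $4,073.55.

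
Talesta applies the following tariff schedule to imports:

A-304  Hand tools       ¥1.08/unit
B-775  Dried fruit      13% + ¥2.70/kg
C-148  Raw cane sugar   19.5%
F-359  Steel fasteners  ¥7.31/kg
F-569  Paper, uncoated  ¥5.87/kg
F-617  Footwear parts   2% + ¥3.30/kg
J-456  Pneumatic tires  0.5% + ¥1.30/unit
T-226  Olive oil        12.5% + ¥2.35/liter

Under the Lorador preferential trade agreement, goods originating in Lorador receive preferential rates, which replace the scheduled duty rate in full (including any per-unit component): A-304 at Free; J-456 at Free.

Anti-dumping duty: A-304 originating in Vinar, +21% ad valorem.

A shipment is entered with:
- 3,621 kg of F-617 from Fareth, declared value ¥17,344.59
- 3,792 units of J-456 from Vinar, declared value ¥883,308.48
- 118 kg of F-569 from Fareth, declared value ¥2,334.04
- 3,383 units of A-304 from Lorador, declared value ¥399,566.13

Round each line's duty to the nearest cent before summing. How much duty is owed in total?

¥22,334.99

Line 1 (F-617, Fareth, 3,621 kg, ¥17,344.59):
Base rate for F-617 is 2% + ¥3.30/kg.
Duty = ¥17,344.59 × 2% + 3,621 × ¥3.30 = ¥12,296.19.
Line 2 (J-456, Vinar, 3,792 units, ¥883,308.48):
Base rate for J-456 is 0.5% + ¥1.30/unit.
J-456 has an FTA preferential rate, but origin Vinar is not Lorador; base rate stands.
Duty = ¥883,308.48 × 0.5% + 3,792 × ¥1.30 = ¥9,346.14.
Line 3 (F-569, Fareth, 118 kg, ¥2,334.04):
Base rate for F-569 is ¥5.87/kg.
Duty = 118 × ¥5.87 = ¥692.66.
Line 4 (A-304, Lorador, 3,383 units, ¥399,566.13):
Base rate for A-304 is ¥1.08/unit.
Origin Lorador qualifies under the Talesta–Lorador agreement and A-304 is covered: preferential rate Free applies instead.
The additional-duty order on A-304 targets Vinar, not Lorador; it does not apply.
Duty = ¥399,566.13 × 0% = ¥0.00.
Total = ¥12,296.19 + ¥9,346.14 + ¥692.66 + ¥0.00 = ¥22,334.99.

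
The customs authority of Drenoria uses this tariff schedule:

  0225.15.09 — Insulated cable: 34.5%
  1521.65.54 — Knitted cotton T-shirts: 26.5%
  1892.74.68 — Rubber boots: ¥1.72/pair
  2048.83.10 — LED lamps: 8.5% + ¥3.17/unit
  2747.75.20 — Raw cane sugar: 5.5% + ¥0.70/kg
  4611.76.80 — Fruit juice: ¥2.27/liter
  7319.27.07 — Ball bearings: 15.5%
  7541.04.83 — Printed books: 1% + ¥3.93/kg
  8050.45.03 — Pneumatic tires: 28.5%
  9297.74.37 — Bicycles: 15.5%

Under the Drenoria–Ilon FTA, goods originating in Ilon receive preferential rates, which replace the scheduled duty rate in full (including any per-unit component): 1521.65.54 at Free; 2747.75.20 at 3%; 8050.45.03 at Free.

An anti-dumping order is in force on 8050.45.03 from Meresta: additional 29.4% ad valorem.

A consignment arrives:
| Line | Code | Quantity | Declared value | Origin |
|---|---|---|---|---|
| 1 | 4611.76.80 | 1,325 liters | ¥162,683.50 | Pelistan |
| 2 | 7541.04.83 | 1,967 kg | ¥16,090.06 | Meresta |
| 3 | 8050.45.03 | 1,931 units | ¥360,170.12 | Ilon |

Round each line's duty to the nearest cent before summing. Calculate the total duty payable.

Line 1 (4611.76.80, Pelistan, 1,325 liters, ¥162,683.50):
Base rate for 4611.76.80 is ¥2.27/liter.
Duty = 1,325 × ¥2.27 = ¥3,007.75.
Line 2 (7541.04.83, Meresta, 1,967 kg, ¥16,090.06):
Base rate for 7541.04.83 is 1% + ¥3.93/kg.
Duty = ¥16,090.06 × 1% + 1,967 × ¥3.93 = ¥7,891.21.
Line 3 (8050.45.03, Ilon, 1,931 units, ¥360,170.12):
Base rate for 8050.45.03 is 28.5%.
Origin Ilon qualifies under the Drenoria–Ilon agreement and 8050.45.03 is covered: preferential rate Free applies instead.
The additional-duty order on 8050.45.03 targets Meresta, not Ilon; it does not apply.
Duty = ¥360,170.12 × 0% = ¥0.00.
Total = ¥3,007.75 + ¥7,891.21 + ¥0.00 = ¥10,898.96.

¥10,898.96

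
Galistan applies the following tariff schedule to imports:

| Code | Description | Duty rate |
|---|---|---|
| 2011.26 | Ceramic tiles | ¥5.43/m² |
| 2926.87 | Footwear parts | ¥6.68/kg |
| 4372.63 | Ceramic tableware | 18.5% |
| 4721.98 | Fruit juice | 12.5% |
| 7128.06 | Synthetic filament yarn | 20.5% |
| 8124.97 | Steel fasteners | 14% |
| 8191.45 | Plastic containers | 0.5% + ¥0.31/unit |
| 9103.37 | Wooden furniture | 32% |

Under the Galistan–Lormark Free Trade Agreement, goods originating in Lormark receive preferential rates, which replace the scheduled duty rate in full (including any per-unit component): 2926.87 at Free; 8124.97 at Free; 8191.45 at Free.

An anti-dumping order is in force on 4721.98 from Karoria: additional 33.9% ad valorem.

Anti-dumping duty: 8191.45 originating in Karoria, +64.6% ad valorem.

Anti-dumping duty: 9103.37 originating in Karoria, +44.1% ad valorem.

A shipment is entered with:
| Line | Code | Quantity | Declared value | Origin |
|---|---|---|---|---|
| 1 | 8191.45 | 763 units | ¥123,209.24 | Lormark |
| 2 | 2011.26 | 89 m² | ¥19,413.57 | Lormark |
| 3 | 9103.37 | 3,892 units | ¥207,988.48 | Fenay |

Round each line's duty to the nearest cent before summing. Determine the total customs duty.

Line 1 (8191.45, Lormark, 763 units, ¥123,209.24):
Base rate for 8191.45 is 0.5% + ¥0.31/unit.
Origin Lormark qualifies under the Galistan–Lormark agreement and 8191.45 is covered: preferential rate Free applies instead.
The additional-duty order on 8191.45 targets Karoria, not Lormark; it does not apply.
Duty = ¥123,209.24 × 0% = ¥0.00.
Line 2 (2011.26, Lormark, 89 m², ¥19,413.57):
Base rate for 2011.26 is ¥5.43/m².
Origin Lormark is the FTA partner but 2011.26 is not on the preference list; base rate stands.
Duty = 89 × ¥5.43 = ¥483.27.
Line 3 (9103.37, Fenay, 3,892 units, ¥207,988.48):
Base rate for 9103.37 is 32%.
The additional-duty order on 9103.37 targets Karoria, not Fenay; it does not apply.
Duty = ¥207,988.48 × 32% = ¥66,556.31.
Total = ¥0.00 + ¥483.27 + ¥66,556.31 = ¥67,039.58.

¥67,039.58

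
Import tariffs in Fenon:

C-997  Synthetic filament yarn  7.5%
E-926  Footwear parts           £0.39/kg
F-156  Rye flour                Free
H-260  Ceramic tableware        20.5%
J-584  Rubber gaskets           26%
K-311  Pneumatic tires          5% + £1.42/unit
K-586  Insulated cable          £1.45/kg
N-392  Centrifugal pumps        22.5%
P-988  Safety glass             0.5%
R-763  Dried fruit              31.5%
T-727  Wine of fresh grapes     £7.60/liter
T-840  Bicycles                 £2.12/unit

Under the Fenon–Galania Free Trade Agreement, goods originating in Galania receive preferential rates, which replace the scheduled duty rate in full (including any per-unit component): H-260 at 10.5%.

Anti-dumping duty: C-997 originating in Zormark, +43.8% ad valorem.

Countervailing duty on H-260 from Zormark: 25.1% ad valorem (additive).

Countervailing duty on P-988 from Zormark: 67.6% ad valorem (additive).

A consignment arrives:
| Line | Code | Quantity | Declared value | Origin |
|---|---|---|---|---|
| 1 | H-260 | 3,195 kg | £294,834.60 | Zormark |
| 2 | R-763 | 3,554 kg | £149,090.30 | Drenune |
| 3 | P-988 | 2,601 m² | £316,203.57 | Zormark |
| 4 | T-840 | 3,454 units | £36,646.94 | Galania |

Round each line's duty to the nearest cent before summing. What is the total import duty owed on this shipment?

£404,065.13

Line 1 (H-260, Zormark, 3,195 kg, £294,834.60):
Base rate for H-260 is 20.5%.
H-260 has an FTA preferential rate, but origin Zormark is not Galania; base rate stands.
Additional duty on H-260 from Zormark: +25.1%. Applied ad valorem rate: 20.5% + 25.1% = 45.6%.
Duty = £294,834.60 × 45.6% = £134,444.58.
Line 2 (R-763, Drenune, 3,554 kg, £149,090.30):
Base rate for R-763 is 31.5%.
Duty = £149,090.30 × 31.5% = £46,963.44.
Line 3 (P-988, Zormark, 2,601 m², £316,203.57):
Base rate for P-988 is 0.5%.
Additional duty on P-988 from Zormark: +67.6%. Applied ad valorem rate: 0.5% + 67.6% = 68.1%.
Duty = £316,203.57 × 68.1% = £215,334.63.
Line 4 (T-840, Galania, 3,454 units, £36,646.94):
Base rate for T-840 is £2.12/unit.
Origin Galania is the FTA partner but T-840 is not on the preference list; base rate stands.
Duty = 3,454 × £2.12 = £7,322.48.
Total = £134,444.58 + £46,963.44 + £215,334.63 + £7,322.48 = £404,065.13.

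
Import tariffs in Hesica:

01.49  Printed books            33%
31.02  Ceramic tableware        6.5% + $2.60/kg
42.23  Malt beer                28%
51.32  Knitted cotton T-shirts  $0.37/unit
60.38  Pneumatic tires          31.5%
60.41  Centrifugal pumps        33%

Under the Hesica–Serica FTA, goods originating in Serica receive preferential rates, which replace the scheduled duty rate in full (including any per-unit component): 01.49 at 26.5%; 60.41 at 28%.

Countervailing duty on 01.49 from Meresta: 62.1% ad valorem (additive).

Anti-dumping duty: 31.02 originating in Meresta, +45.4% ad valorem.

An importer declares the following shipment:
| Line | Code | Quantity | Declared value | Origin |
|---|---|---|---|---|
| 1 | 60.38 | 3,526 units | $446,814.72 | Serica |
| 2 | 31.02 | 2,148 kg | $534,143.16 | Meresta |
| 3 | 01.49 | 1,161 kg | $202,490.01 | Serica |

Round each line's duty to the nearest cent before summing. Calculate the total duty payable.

$477,211.59

Line 1 (60.38, Serica, 3,526 units, $446,814.72):
Base rate for 60.38 is 31.5%.
Origin Serica is the FTA partner but 60.38 is not on the preference list; base rate stands.
Duty = $446,814.72 × 31.5% = $140,746.64.
Line 2 (31.02, Meresta, 2,148 kg, $534,143.16):
Base rate for 31.02 is 6.5% + $2.60/kg.
Additional duty on 31.02 from Meresta: +45.4%. Applied ad valorem rate: 6.5% + 45.4% = 51.9%.
Duty = $534,143.16 × 51.9% + 2,148 × $2.60 = $282,805.10.
Line 3 (01.49, Serica, 1,161 kg, $202,490.01):
Base rate for 01.49 is 33%.
Origin Serica qualifies under the Hesica–Serica agreement and 01.49 is covered: preferential rate 26.5% applies instead.
The additional-duty order on 01.49 targets Meresta, not Serica; it does not apply.
Duty = $202,490.01 × 26.5% = $53,659.85.
Total = $140,746.64 + $282,805.10 + $53,659.85 = $477,211.59.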